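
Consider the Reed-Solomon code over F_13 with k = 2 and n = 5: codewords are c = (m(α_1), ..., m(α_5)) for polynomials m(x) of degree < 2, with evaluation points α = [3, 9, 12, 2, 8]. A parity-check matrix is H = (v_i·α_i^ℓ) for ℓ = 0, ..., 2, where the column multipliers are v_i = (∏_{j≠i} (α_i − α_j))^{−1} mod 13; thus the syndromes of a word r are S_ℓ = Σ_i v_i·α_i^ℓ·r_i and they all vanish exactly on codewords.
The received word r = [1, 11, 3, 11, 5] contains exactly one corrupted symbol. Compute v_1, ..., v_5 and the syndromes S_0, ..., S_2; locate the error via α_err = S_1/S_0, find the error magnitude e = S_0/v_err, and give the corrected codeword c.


S = (4, 8, 3), error at position 4, error magnitude e = 3, c = [1, 11, 3, 8, 5].

Step 1: column multipliers v_i = (∏_{j≠i}(α_i − α_j))^{−1} mod 13.
  i = 1 (α = 3): (3−9)(3−12)(3−2)(3−8) = (−6)·(−9)·1·(−5) = −270 ≡ 3, so v_1 = 3^{−1} = 9 (mod 13).
  i = 2 (α = 9): (9−3)(9−12)(9−2)(9−8) = 6·(−3)·7·1 = −126 ≡ 4, so v_2 = 4^{−1} = 10 (mod 13).
  i = 3 (α = 12): (12−3)(12−9)(12−2)(12−8) = 9·3·10·4 = 1080 ≡ 1, so v_3 = 1^{−1} = 1 (mod 13).
  i = 4 (α = 2): (2−3)(2−9)(2−12)(2−8) = (−1)·(−7)·(−10)·(−6) = 420 ≡ 4, so v_4 = 4^{−1} = 10 (mod 13).
  i = 5 (α = 8): (8−3)(8−9)(8−12)(8−2) = 5·(−1)·(−4)·6 = 120 ≡ 3, so v_5 = 3^{−1} = 9 (mod 13).
  v = [9, 10, 1, 10, 9].
Step 2: syndromes of r = [1, 11, 3, 11, 5] (all sums mod 13).
  S_0 = Σ v_i r_i = 9·1 + 10·11 + 1·3 + 10·11 + 9·5 = 277 ≡ 4.
  S_1 = Σ v_i α_i r_i = 9·3·1 + 10·9·11 + 1·12·3 + 10·2·11 + 9·8·5 = 1633 ≡ 8.
  α_i^2 mod 13 = [9, 3, 1, 4, 12].
  S_2 = Σ v_i α_i^2 r_i = 9·9·1 + 10·3·11 + 1·1·3 + 10·4·11 + 9·12·5 = 1394 ≡ 3.
  S = (4, 8, 3) ≠ 0, so r is not a codeword (an error is present).
Step 3: locate the error. For a single error e at position i, S_ℓ = v_i·e·α_i^ℓ, so α_err = S_1/S_0.
  S_0^{−1} = 4^{−1} = 10 (mod 13), so α_err = 8·10 = 80 ≡ 2 = α_4. Error position i = 4.
  Consistency check: S_2/S_1 = 3·5 = 15 ≡ 2 = α_err ✓ (single-error assumption holds).
Step 4: error magnitude e = S_0/v_4 = S_0·∏_{j≠4}(α_4 − α_j) = 4·4 = 16 ≡ 3 (mod 13).
Step 5: correct position 4: c_4 = r_4 − e = 11 − 3 ≡ 8 (mod 13). Hence c = [1, 11, 3, 8, 5].
  Check: interpolating c through the α_i gives m(x) = 9 + 6·x (degree < 2) with m(α_i) = c_i for every i, so c is indeed a codeword.


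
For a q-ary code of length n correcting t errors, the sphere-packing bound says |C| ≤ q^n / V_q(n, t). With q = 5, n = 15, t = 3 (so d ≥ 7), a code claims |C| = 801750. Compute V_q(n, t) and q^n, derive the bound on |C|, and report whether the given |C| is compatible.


V_q(n, t) = 30861, q^n = 30517578125, Hamming bound = 988871, |C| = 801750 ≤ bound (satisfied).

Step 1: Compute V_q(n, t) = Σ_{j=0}^3 C(n, j) (q−1)^j.
  j = 0: C(15,0)·(4)^0 = 1·1 = 1.
  j = 1: C(15,1)·(4)^1 = 15·4 = 60.
  j = 2: C(15,2)·(4)^2 = 105·16 = 1680.
  j = 3: C(15,3)·(4)^3 = 455·64 = 29120.
  V_q(n, t) = 1 + 60 + 1680 + 29120 = 30861.
Step 2: q^n = 5^15 = 30517578125.
Step 3: Hamming bound ⌊q^n / V_q(n,t)⌋ = ⌊30517578125/30861⌋ = 988871.
Step 4: Compare |C| = 801750 to 988871: satisfied.
The claimed |C| lies below the Hamming bound.


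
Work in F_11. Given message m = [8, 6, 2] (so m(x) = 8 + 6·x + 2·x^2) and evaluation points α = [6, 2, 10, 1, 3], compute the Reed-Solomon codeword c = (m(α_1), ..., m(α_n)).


c = [6, 6, 4, 5, 0]

Message polynomial: m(x) = 8 + 6·x + 2·x^2 (mod 11).
For each evaluation point α_i, compute m(α_i) mod 11:
  α_1 = 6: Horner steps 2 → 7 → 6, so m(6) = 6.
  α_2 = 2: Horner steps 2 → 10 → 6, so m(2) = 6.
  α_3 = 10: Horner steps 2 → 4 → 4, so m(10) = 4.
  α_4 = 1: Horner steps 2 → 8 → 5, so m(1) = 5.
  α_5 = 3: Horner steps 2 → 1 → 0, so m(3) = 0.
Codeword c = [6, 6, 4, 5, 0] ∈ F_11^5.


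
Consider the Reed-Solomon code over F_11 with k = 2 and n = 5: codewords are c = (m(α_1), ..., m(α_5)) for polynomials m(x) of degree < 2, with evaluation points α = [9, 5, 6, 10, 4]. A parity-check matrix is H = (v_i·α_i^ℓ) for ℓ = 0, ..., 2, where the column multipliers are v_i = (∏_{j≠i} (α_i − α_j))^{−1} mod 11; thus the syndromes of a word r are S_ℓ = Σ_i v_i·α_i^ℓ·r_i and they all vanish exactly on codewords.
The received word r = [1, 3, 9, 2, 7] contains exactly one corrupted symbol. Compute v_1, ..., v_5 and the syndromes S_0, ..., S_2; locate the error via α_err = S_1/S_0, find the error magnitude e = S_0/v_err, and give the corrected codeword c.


S = (3, 4, 9), error at position 2, error magnitude e = 6, c = [1, 8, 9, 2, 7].

Step 1: column multipliers v_i = (∏_{j≠i}(α_i − α_j))^{−1} mod 11.
  i = 1 (α = 9): (9−5)(9−6)(9−10)(9−4) = 4·3·(−1)·5 = −60 ≡ 6, so v_1 = 6^{−1} = 2 (mod 11).
  i = 2 (α = 5): (5−9)(5−6)(5−10)(5−4) = (−4)·(−1)·(−5)·1 = −20 ≡ 2, so v_2 = 2^{−1} = 6 (mod 11).
  i = 3 (α = 6): (6−9)(6−5)(6−10)(6−4) = (−3)·1·(−4)·2 = 24 ≡ 2, so v_3 = 2^{−1} = 6 (mod 11).
  i = 4 (α = 10): (10−9)(10−5)(10−6)(10−4) = 1·5·4·6 = 120 ≡ 10, so v_4 = 10^{−1} = 10 (mod 11).
  i = 5 (α = 4): (4−9)(4−5)(4−6)(4−10) = (−5)·(−1)·(−2)·(−6) = 60 ≡ 5, so v_5 = 5^{−1} = 9 (mod 11).
  v = [2, 6, 6, 10, 9].
Step 2: syndromes of r = [1, 3, 9, 2, 7] (all sums mod 11).
  S_0 = Σ v_i r_i = 2·1 + 6·3 + 6·9 + 10·2 + 9·7 = 157 ≡ 3.
  S_1 = Σ v_i α_i r_i = 2·9·1 + 6·5·3 + 6·6·9 + 10·10·2 + 9·4·7 = 884 ≡ 4.
  α_i^2 mod 11 = [4, 3, 3, 1, 5].
  S_2 = Σ v_i α_i^2 r_i = 2·4·1 + 6·3·3 + 6·3·9 + 10·1·2 + 9·5·7 = 559 ≡ 9.
  S = (3, 4, 9) ≠ 0, so r is not a codeword (an error is present).
Step 3: locate the error. For a single error e at position i, S_ℓ = v_i·e·α_i^ℓ, so α_err = S_1/S_0.
  S_0^{−1} = 3^{−1} = 4 (mod 11), so α_err = 4·4 = 16 ≡ 5 = α_2. Error position i = 2.
  Consistency check: S_2/S_1 = 9·3 = 27 ≡ 5 = α_err ✓ (single-error assumption holds).
Step 4: error magnitude e = S_0/v_2 = S_0·∏_{j≠2}(α_2 − α_j) = 3·2 = 6 ≡ 6 (mod 11).
Step 5: correct position 2: c_2 = r_2 − e = 3 − 6 ≡ 8 (mod 11). Hence c = [1, 8, 9, 2, 7].
  Check: interpolating c through the α_i gives m(x) = 3 + 1·x (degree < 2) with m(α_i) = c_i for every i, so c is indeed a codeword.


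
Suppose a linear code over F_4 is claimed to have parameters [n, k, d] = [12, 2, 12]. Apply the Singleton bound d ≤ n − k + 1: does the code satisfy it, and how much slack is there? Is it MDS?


Singleton RHS = n − k + 1 = 11, slack = -1, bound violated (no such code; not MDS).

Singleton bound: d ≤ n − k + 1.
Here n = 12, k = 2, so n − k + 1 = 11.
Given d = 12, check d ≤ 11: NO.
Slack = (n − k + 1) − d = -1.
The slack is negative: d = 12 exceeds n − k + 1 = 11 by 1, so the Singleton bound is violated and no linear [12, 2, 12]_4 code can exist. In particular it is not MDS (MDS requires d = n − k + 1 exactly).
Description: the claimed parameters are [12, 2, 12]_4; such a code would be impossible (violates the Singleton bound).


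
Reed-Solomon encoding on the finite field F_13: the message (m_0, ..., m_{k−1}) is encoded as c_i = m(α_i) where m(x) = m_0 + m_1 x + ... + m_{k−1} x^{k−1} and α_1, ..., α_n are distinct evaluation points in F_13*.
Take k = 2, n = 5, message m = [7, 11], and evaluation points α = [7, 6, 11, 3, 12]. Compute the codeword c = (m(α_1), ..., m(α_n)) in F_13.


c = [6, 8, 11, 1, 9]

Message polynomial: m(x) = 7 + 11·x (mod 13).
For each evaluation point α_i, compute m(α_i) mod 13:
  α_1 = 7: Horner steps 11 → 6, so m(7) = 6.
  α_2 = 6: Horner steps 11 → 8, so m(6) = 8.
  α_3 = 11: Horner steps 11 → 11, so m(11) = 11.
  α_4 = 3: Horner steps 11 → 1, so m(3) = 1.
  α_5 = 12: Horner steps 11 → 9, so m(12) = 9.
Codeword c = [6, 8, 11, 1, 9] ∈ F_13^5.


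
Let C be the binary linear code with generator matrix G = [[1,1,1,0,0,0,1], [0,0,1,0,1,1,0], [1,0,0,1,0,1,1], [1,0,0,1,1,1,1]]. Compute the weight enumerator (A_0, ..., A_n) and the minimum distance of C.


Weight distribution: A_0 = 1, A_1 = 1, A_2 = 2, A_3 = 2, A_4 = 5, A_5 = 5. Minimum distance d = 1.

Enumerate all 2^4 = 16 messages m ∈ F_2^4.
For each, compute codeword c = mG in F_2^7, then tally its weight.
  m = 0000 → c = 0000000, weight = 0.
  m = 1000 → c = 1110001, weight = 4.
  m = 0100 → c = 0010110, weight = 3.
  m = 1100 → c = 1100111, weight = 5.
  m = 0010 → c = 1001011, weight = 4.
  m = 1010 → c = 0111010, weight = 4.
  m = 0110 → c = 1011101, weight = 5.
  m = 1110 → c = 0101100, weight = 3.
  m = 0001 → c = 1001111, weight = 5.
  m = 1001 → c = 0111110, weight = 5.
  m = 0101 → c = 1011001, weight = 4.
  m = 1101 → c = 0101000, weight = 2.
  m = 0011 → c = 0000100, weight = 1.
  m = 1011 → c = 1110101, weight = 5.
  m = 0111 → c = 0010010, weight = 2.
  m = 1111 → c = 1100011, weight = 4.
Tally weights:
  weight 0: 1 codewords.
  weight 1: 1 codewords.
  weight 2: 2 codewords.
  weight 3: 2 codewords.
  weight 4: 5 codewords.
  weight 5: 5 codewords.
Minimum distance d = smallest w > 0 with A_w > 0 = 1.
Sanity: Σ A_w = 16 = 2^4 = 16 ✓.


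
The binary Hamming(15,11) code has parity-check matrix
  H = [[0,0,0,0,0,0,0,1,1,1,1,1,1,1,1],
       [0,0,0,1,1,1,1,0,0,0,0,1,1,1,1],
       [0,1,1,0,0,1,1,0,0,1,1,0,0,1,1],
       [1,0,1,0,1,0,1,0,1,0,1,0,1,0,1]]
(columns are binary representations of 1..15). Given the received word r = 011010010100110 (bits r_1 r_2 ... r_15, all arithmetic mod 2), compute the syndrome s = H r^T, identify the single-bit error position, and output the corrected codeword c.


s = (0, 1, 0, 1)^T, error position = 5, corrected codeword c = 011000010100110

Compute s = H r^T mod 2 one row at a time:
  s_1 = 1 + 0 + 1 + 0 + 0 + 1 + 1 + 0 = 4 ≡ 0 (mod 2).
  s_2 = 0 + 1 + 0 + 0 + 0 + 1 + 1 + 0 = 3 ≡ 1 (mod 2).
  s_3 = 1 + 1 + 0 + 0 + 1 + 0 + 1 + 0 = 4 ≡ 0 (mod 2).
  s_4 = 0 + 1 + 1 + 0 + 0 + 0 + 1 + 0 = 3 ≡ 1 (mod 2).
s = (0, 1, 0, 1)^T — this equals column 5 of H (binary 0101), so error is at position 5.
Correct: flip bit 5 of r = 011010010100110 to get c = 011000010100110.


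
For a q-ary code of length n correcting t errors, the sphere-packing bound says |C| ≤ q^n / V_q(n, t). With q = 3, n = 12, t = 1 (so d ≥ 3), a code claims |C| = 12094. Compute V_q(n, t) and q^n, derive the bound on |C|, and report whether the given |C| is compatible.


V_q(n, t) = 25, q^n = 531441, Hamming bound = 21257, |C| = 12094 ≤ bound (satisfied).

Step 1: Compute V_q(n, t) = Σ_{j=0}^1 C(n, j) (q−1)^j.
  j = 0: C(12,0)·(2)^0 = 1·1 = 1.
  j = 1: C(12,1)·(2)^1 = 12·2 = 24.
  V_q(n, t) = 1 + 24 = 25.
Step 2: q^n = 3^12 = 531441.
Step 3: Hamming bound ⌊q^n / V_q(n,t)⌋ = ⌊531441/25⌋ = 21257.
Step 4: Compare |C| = 12094 to 21257: satisfied.
The claimed |C| lies below the Hamming bound.


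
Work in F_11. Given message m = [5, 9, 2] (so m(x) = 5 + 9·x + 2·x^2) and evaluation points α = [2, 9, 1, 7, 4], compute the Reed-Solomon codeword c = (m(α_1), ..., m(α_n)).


c = [9, 6, 5, 1, 7]

Message polynomial: m(x) = 5 + 9·x + 2·x^2 (mod 11).
For each evaluation point α_i, compute m(α_i) mod 11:
  α_1 = 2: Horner steps 2 → 2 → 9, so m(2) = 9.
  α_2 = 9: Horner steps 2 → 5 → 6, so m(9) = 6.
  α_3 = 1: Horner steps 2 → 0 → 5, so m(1) = 5.
  α_4 = 7: Horner steps 2 → 1 → 1, so m(7) = 1.
  α_5 = 4: Horner steps 2 → 6 → 7, so m(4) = 7.
Codeword c = [9, 6, 5, 1, 7] ∈ F_11^5.


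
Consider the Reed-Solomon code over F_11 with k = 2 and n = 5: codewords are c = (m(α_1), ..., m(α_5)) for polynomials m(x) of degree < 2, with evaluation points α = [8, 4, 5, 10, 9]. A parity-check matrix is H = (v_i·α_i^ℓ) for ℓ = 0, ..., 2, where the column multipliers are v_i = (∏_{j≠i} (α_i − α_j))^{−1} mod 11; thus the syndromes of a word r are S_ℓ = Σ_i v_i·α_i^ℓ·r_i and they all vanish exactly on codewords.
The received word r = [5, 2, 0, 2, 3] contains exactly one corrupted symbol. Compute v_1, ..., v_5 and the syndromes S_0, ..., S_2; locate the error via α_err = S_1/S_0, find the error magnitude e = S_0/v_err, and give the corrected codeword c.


S = (9, 2, 9), error at position 4, error magnitude e = 1, c = [5, 2, 0, 1, 3].

Step 1: column multipliers v_i = (∏_{j≠i}(α_i − α_j))^{−1} mod 11.
  i = 1 (α = 8): (8−4)(8−5)(8−10)(8−9) = 4·3·(−2)·(−1) = 24 ≡ 2, so v_1 = 2^{−1} = 6 (mod 11).
  i = 2 (α = 4): (4−8)(4−5)(4−10)(4−9) = (−4)·(−1)·(−6)·(−5) = 120 ≡ 10, so v_2 = 10^{−1} = 10 (mod 11).
  i = 3 (α = 5): (5−8)(5−4)(5−10)(5−9) = (−3)·1·(−5)·(−4) = −60 ≡ 6, so v_3 = 6^{−1} = 2 (mod 11).
  i = 4 (α = 10): (10−8)(10−4)(10−5)(10−9) = 2·6·5·1 = 60 ≡ 5, so v_4 = 5^{−1} = 9 (mod 11).
  i = 5 (α = 9): (9−8)(9−4)(9−5)(9−10) = 1·5·4·(−1) = −20 ≡ 2, so v_5 = 2^{−1} = 6 (mod 11).
  v = [6, 10, 2, 9, 6].
Step 2: syndromes of r = [5, 2, 0, 2, 3] (all sums mod 11).
  S_0 = Σ v_i r_i = 6·5 + 10·2 + 2·0 + 9·2 + 6·3 = 86 ≡ 9.
  S_1 = Σ v_i α_i r_i = 6·8·5 + 10·4·2 + 2·5·0 + 9·10·2 + 6·9·3 = 662 ≡ 2.
  α_i^2 mod 11 = [9, 5, 3, 1, 4].
  S_2 = Σ v_i α_i^2 r_i = 6·9·5 + 10·5·2 + 2·3·0 + 9·1·2 + 6·4·3 = 460 ≡ 9.
  S = (9, 2, 9) ≠ 0, so r is not a codeword (an error is present).
Step 3: locate the error. For a single error e at position i, S_ℓ = v_i·e·α_i^ℓ, so α_err = S_1/S_0.
  S_0^{−1} = 9^{−1} = 5 (mod 11), so α_err = 2·5 = 10 ≡ 10 = α_4. Error position i = 4.
  Consistency check: S_2/S_1 = 9·6 = 54 ≡ 10 = α_err ✓ (single-error assumption holds).
Step 4: error magnitude e = S_0/v_4 = S_0·∏_{j≠4}(α_4 − α_j) = 9·5 = 45 ≡ 1 (mod 11).
Step 5: correct position 4: c_4 = r_4 − e = 2 − 1 ≡ 1 (mod 11). Hence c = [5, 2, 0, 1, 3].
  Check: interpolating c through the α_i gives m(x) = 10 + 9·x (degree < 2) with m(α_i) = c_i for every i, so c is indeed a codeword.


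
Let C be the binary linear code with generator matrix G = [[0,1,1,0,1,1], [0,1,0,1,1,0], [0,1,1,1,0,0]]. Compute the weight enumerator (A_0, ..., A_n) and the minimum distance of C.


Weight distribution: A_0 = 1, A_2 = 2, A_3 = 4, A_4 = 1. Minimum distance d = 2.

Enumerate all 2^3 = 8 messages m ∈ F_2^3.
For each, compute codeword c = mG in F_2^6, then tally its weight.
  m = 000 → c = 000000, weight = 0.
  m = 100 → c = 011011, weight = 4.
  m = 010 → c = 010110, weight = 3.
  m = 110 → c = 001101, weight = 3.
  m = 001 → c = 011100, weight = 3.
  m = 101 → c = 000111, weight = 3.
  m = 011 → c = 001010, weight = 2.
  m = 111 → c = 010001, weight = 2.
Tally weights:
  weight 0: 1 codewords.
  weight 2: 2 codewords.
  weight 3: 4 codewords.
  weight 4: 1 codewords.
Minimum distance d = smallest w > 0 with A_w > 0 = 2.
Sanity: Σ A_w = 8 = 2^3 = 8 ✓.


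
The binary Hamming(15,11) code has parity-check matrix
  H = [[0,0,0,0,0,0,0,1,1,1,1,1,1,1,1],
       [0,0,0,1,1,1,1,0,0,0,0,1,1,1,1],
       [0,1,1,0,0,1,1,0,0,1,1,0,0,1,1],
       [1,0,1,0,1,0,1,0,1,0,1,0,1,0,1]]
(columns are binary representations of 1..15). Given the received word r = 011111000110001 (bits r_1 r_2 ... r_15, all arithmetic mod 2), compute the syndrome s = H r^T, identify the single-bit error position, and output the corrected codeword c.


s = (1, 0, 0, 0)^T, error position = 8, corrected codeword c = 011111010110001

Compute s = H r^T mod 2 one row at a time:
  s_1 = 0 + 0 + 1 + 1 + 0 + 0 + 0 + 1 = 3 ≡ 1 (mod 2).
  s_2 = 1 + 1 + 1 + 0 + 0 + 0 + 0 + 1 = 4 ≡ 0 (mod 2).
  s_3 = 1 + 1 + 1 + 0 + 1 + 1 + 0 + 1 = 6 ≡ 0 (mod 2).
  s_4 = 0 + 1 + 1 + 0 + 0 + 1 + 0 + 1 = 4 ≡ 0 (mod 2).
s = (1, 0, 0, 0)^T — this equals column 8 of H (binary 1000), so error is at position 8.
Correct: flip bit 8 of r = 011111000110001 to get c = 011111010110001.


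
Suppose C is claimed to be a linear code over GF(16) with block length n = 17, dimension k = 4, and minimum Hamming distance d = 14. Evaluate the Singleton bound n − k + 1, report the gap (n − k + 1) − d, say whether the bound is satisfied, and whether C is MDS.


Singleton RHS = n − k + 1 = 14, slack = 0, bound satisfied, MDS.

Singleton bound: d ≤ n − k + 1.
Here n = 17, k = 4, so n − k + 1 = 14.
Given d = 14, check d ≤ 14: YES.
Slack = (n − k + 1) − d = 0.
The code is MDS (slack = 0).
Description: the claimed parameters are [17, 4, 14]_16; such a code would be MDS (meets Singleton bound).


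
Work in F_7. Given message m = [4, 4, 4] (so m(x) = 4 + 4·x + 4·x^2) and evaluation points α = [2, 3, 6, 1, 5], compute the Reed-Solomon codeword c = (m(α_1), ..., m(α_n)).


c = [0, 3, 4, 5, 5]

Message polynomial: m(x) = 4 + 4·x + 4·x^2 (mod 7).
For each evaluation point α_i, compute m(α_i) mod 7:
  α_1 = 2: Horner steps 4 → 5 → 0, so m(2) = 0.
  α_2 = 3: Horner steps 4 → 2 → 3, so m(3) = 3.
  α_3 = 6: Horner steps 4 → 0 → 4, so m(6) = 4.
  α_4 = 1: Horner steps 4 → 1 → 5, so m(1) = 5.
  α_5 = 5: Horner steps 4 → 3 → 5, so m(5) = 5.
Codeword c = [0, 3, 4, 5, 5] ∈ F_7^5.


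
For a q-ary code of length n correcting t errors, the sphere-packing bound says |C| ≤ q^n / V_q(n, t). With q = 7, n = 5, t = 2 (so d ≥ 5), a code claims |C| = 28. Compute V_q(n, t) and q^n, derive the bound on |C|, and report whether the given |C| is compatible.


V_q(n, t) = 391, q^n = 16807, Hamming bound = 42, |C| = 28 ≤ bound (satisfied).

Step 1: Compute V_q(n, t) = Σ_{j=0}^2 C(n, j) (q−1)^j.
  j = 0: C(5,0)·(6)^0 = 1·1 = 1.
  j = 1: C(5,1)·(6)^1 = 5·6 = 30.
  j = 2: C(5,2)·(6)^2 = 10·36 = 360.
  V_q(n, t) = 1 + 30 + 360 = 391.
Step 2: q^n = 7^5 = 16807.
Step 3: Hamming bound ⌊q^n / V_q(n,t)⌋ = ⌊16807/391⌋ = 42.
Step 4: Compare |C| = 28 to 42: satisfied.
The claimed |C| lies below the Hamming bound.


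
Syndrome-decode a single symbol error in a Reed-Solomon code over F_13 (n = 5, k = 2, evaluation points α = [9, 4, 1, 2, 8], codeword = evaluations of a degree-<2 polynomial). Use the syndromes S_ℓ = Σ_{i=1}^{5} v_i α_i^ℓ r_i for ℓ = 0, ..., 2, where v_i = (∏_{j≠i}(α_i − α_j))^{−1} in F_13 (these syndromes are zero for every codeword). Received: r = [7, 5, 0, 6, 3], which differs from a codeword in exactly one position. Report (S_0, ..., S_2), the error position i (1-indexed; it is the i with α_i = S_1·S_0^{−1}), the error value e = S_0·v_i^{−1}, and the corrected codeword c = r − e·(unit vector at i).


S = (9, 3, 1), error at position 1, error magnitude e = 11, c = [9, 5, 0, 6, 3].

Step 1: column multipliers v_i = (∏_{j≠i}(α_i − α_j))^{−1} mod 13.
  i = 1 (α = 9): (9−4)(9−1)(9−2)(9−8) = 5·8·7·1 = 280 ≡ 7, so v_1 = 7^{−1} = 2 (mod 13).
  i = 2 (α = 4): (4−9)(4−1)(4−2)(4−8) = (−5)·3·2·(−4) = 120 ≡ 3, so v_2 = 3^{−1} = 9 (mod 13).
  i = 3 (α = 1): (1−9)(1−4)(1−2)(1−8) = (−8)·(−3)·(−1)·(−7) = 168 ≡ 12, so v_3 = 12^{−1} = 12 (mod 13).
  i = 4 (α = 2): (2−9)(2−4)(2−1)(2−8) = (−7)·(−2)·1·(−6) = −84 ≡ 7, so v_4 = 7^{−1} = 2 (mod 13).
  i = 5 (α = 8): (8−9)(8−4)(8−1)(8−2) = (−1)·4·7·6 = −168 ≡ 1, so v_5 = 1^{−1} = 1 (mod 13).
  v = [2, 9, 12, 2, 1].
Step 2: syndromes of r = [7, 5, 0, 6, 3] (all sums mod 13).
  S_0 = Σ v_i r_i = 2·7 + 9·5 + 12·0 + 2·6 + 1·3 = 74 ≡ 9.
  S_1 = Σ v_i α_i r_i = 2·9·7 + 9·4·5 + 12·1·0 + 2·2·6 + 1·8·3 = 354 ≡ 3.
  α_i^2 mod 13 = [3, 3, 1, 4, 12].
  S_2 = Σ v_i α_i^2 r_i = 2·3·7 + 9·3·5 + 12·1·0 + 2·4·6 + 1·12·3 = 261 ≡ 1.
  S = (9, 3, 1) ≠ 0, so r is not a codeword (an error is present).
Step 3: locate the error. For a single error e at position i, S_ℓ = v_i·e·α_i^ℓ, so α_err = S_1/S_0.
  S_0^{−1} = 9^{−1} = 3 (mod 13), so α_err = 3·3 = 9 ≡ 9 = α_1. Error position i = 1.
  Consistency check: S_2/S_1 = 1·9 = 9 ≡ 9 = α_err ✓ (single-error assumption holds).
Step 4: error magnitude e = S_0/v_1 = S_0·∏_{j≠1}(α_1 − α_j) = 9·7 = 63 ≡ 11 (mod 13).
Step 5: correct position 1: c_1 = r_1 − e = 7 − 11 ≡ 9 (mod 13). Hence c = [9, 5, 0, 6, 3].
  Check: interpolating c through the α_i gives m(x) = 7 + 6·x (degree < 2) with m(α_i) = c_i for every i, so c is indeed a codeword.


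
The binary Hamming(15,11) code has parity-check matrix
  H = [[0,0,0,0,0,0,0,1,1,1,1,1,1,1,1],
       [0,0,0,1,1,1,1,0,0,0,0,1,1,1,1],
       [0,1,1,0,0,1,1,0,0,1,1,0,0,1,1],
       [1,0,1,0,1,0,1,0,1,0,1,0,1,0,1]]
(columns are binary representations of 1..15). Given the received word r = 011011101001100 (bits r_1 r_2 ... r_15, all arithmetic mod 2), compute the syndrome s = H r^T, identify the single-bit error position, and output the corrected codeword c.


s = (1, 1, 0, 1)^T, error position = 13, corrected codeword c = 011011101001000

Compute s = H r^T mod 2 one row at a time:
  s_1 = 0 + 1 + 0 + 0 + 1 + 1 + 0 + 0 = 3 ≡ 1 (mod 2).
  s_2 = 0 + 1 + 1 + 1 + 1 + 1 + 0 + 0 = 5 ≡ 1 (mod 2).
  s_3 = 1 + 1 + 1 + 1 + 0 + 0 + 0 + 0 = 4 ≡ 0 (mod 2).
  s_4 = 0 + 1 + 1 + 1 + 1 + 0 + 1 + 0 = 5 ≡ 1 (mod 2).
s = (1, 1, 0, 1)^T — this equals column 13 of H (binary 1101), so error is at position 13.
Correct: flip bit 13 of r = 011011101001100 to get c = 011011101001000.


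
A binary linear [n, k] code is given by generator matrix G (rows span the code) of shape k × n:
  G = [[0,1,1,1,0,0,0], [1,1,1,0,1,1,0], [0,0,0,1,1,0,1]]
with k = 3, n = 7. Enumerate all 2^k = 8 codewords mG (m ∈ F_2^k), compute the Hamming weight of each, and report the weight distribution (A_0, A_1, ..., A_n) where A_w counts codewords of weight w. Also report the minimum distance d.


Weight distribution: A_0 = 1, A_3 = 3, A_4 = 2, A_5 = 1, A_6 = 1. Minimum distance d = 3.

Enumerate all 2^3 = 8 messages m ∈ F_2^3.
For each, compute codeword c = mG in F_2^7, then tally its weight.
  m = 000 → c = 0000000, weight = 0.
  m = 100 → c = 0111000, weight = 3.
  m = 010 → c = 1110110, weight = 5.
  m = 110 → c = 1001110, weight = 4.
  m = 001 → c = 0001101, weight = 3.
  m = 101 → c = 0110101, weight = 4.
  m = 011 → c = 1111011, weight = 6.
  m = 111 → c = 1000011, weight = 3.
Tally weights:
  weight 0: 1 codewords.
  weight 3: 3 codewords.
  weight 4: 2 codewords.
  weight 5: 1 codewords.
  weight 6: 1 codewords.
Minimum distance d = smallest w > 0 with A_w > 0 = 3.
Sanity: Σ A_w = 8 = 2^3 = 8 ✓.


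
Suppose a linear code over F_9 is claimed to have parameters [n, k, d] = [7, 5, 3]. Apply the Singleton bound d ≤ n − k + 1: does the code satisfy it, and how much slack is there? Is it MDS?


Singleton RHS = n − k + 1 = 3, slack = 0, bound satisfied, MDS.

Singleton bound: d ≤ n − k + 1.
Here n = 7, k = 5, so n − k + 1 = 3.
Given d = 3, check d ≤ 3: YES.
Slack = (n − k + 1) − d = 0.
The code is MDS (slack = 0).
Description: the claimed parameters are [7, 5, 3]_9; such a code would be MDS (meets Singleton bound).


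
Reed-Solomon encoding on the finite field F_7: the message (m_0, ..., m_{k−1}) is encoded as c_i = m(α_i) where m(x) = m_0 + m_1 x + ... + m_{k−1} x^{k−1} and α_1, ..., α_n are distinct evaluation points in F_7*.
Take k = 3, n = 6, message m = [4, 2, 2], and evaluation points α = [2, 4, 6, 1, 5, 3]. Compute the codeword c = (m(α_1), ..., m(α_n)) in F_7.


c = [2, 2, 4, 1, 1, 0]

Message polynomial: m(x) = 4 + 2·x + 2·x^2 (mod 7).
For each evaluation point α_i, compute m(α_i) mod 7:
  α_1 = 2: Horner steps 2 → 6 → 2, so m(2) = 2.
  α_2 = 4: Horner steps 2 → 3 → 2, so m(4) = 2.
  α_3 = 6: Horner steps 2 → 0 → 4, so m(6) = 4.
  α_4 = 1: Horner steps 2 → 4 → 1, so m(1) = 1.
  α_5 = 5: Horner steps 2 → 5 → 1, so m(5) = 1.
  α_6 = 3: Horner steps 2 → 1 → 0, so m(3) = 0.
Codeword c = [2, 2, 4, 1, 1, 0] ∈ F_7^6.


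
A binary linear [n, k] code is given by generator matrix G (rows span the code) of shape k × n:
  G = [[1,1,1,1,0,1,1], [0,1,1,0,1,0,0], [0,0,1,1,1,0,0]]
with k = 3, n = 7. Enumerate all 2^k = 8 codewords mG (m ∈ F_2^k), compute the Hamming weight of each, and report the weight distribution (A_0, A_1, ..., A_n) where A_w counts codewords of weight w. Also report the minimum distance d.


Weight distribution: A_0 = 1, A_2 = 1, A_3 = 2, A_4 = 1, A_5 = 2, A_6 = 1. Minimum distance d = 2.

Enumerate all 2^3 = 8 messages m ∈ F_2^3.
For each, compute codeword c = mG in F_2^7, then tally its weight.
  m = 000 → c = 0000000, weight = 0.
  m = 100 → c = 1111011, weight = 6.
  m = 010 → c = 0110100, weight = 3.
  m = 110 → c = 1001111, weight = 5.
  m = 001 → c = 0011100, weight = 3.
  m = 101 → c = 1100111, weight = 5.
  m = 011 → c = 0101000, weight = 2.
  m = 111 → c = 1010011, weight = 4.
Tally weights:
  weight 0: 1 codewords.
  weight 2: 1 codewords.
  weight 3: 2 codewords.
  weight 4: 1 codewords.
  weight 5: 2 codewords.
  weight 6: 1 codewords.
Minimum distance d = smallest w > 0 with A_w > 0 = 2.
Sanity: Σ A_w = 8 = 2^3 = 8 ✓.


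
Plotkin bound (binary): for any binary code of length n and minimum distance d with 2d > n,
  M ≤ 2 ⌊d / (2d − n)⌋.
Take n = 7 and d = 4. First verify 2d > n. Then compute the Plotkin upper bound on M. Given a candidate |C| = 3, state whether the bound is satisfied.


Plotkin bound M ≤ 8; given |C| = 3 ≤ bound (satisfied).

Check applicability: 2d = 8, n = 7.
2d − n = 1 > 0, so Plotkin applies.
Compute d/(2d−n) = 4/1 ≈ 4.0000.
⌊d/(2d−n)⌋ = 4.
Plotkin bound: M ≤ 2·4 = 8.
Given |C| = 3, check: satisfied.
This |C| is below the Plotkin bound.


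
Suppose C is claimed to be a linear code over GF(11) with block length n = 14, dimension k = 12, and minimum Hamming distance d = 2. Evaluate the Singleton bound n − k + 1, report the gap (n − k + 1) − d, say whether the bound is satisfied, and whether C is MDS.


Singleton RHS = n − k + 1 = 3, slack = 1, bound satisfied, not MDS.

Singleton bound: d ≤ n − k + 1.
Here n = 14, k = 12, so n − k + 1 = 3.
Given d = 2, check d ≤ 3: YES.
Slack = (n − k + 1) − d = 1.
The code is NOT MDS (slack = 1 > 0).
Description: the claimed parameters are [14, 12, 2]_11; such a code would be non-MDS.


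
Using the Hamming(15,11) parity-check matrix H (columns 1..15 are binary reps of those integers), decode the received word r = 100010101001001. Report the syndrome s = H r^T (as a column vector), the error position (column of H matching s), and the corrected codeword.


s = (1, 0, 0, 1)^T, error position = 9, corrected codeword c = 100010100001001

Compute s = H r^T mod 2 one row at a time:
  s_1 = 0 + 1 + 0 + 0 + 1 + 0 + 0 + 1 = 3 ≡ 1 (mod 2).
  s_2 = 0 + 1 + 0 + 1 + 1 + 0 + 0 + 1 = 4 ≡ 0 (mod 2).
  s_3 = 0 + 0 + 0 + 1 + 0 + 0 + 0 + 1 = 2 ≡ 0 (mod 2).
  s_4 = 1 + 0 + 1 + 1 + 1 + 0 + 0 + 1 = 5 ≡ 1 (mod 2).
s = (1, 0, 0, 1)^T — this equals column 9 of H (binary 1001), so error is at position 9.
Correct: flip bit 9 of r = 100010101001001 to get c = 100010100001001.


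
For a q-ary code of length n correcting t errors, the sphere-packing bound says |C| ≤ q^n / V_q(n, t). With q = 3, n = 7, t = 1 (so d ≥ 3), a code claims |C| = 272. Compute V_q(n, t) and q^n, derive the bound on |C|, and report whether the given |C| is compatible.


V_q(n, t) = 15, q^n = 2187, Hamming bound = 145, |C| = 272 > bound (violated).

Step 1: Compute V_q(n, t) = Σ_{j=0}^1 C(n, j) (q−1)^j.
  j = 0: C(7,0)·(2)^0 = 1·1 = 1.
  j = 1: C(7,1)·(2)^1 = 7·2 = 14.
  V_q(n, t) = 1 + 14 = 15.
Step 2: q^n = 3^7 = 2187.
Step 3: Hamming bound ⌊q^n / V_q(n,t)⌋ = ⌊2187/15⌋ = 145.
Step 4: Compare |C| = 272 to 145: violated.
The claimed |C| lies above the Hamming bound, so no 3-ary code of length 7 with d ≥ 3 can have 272 codewords.


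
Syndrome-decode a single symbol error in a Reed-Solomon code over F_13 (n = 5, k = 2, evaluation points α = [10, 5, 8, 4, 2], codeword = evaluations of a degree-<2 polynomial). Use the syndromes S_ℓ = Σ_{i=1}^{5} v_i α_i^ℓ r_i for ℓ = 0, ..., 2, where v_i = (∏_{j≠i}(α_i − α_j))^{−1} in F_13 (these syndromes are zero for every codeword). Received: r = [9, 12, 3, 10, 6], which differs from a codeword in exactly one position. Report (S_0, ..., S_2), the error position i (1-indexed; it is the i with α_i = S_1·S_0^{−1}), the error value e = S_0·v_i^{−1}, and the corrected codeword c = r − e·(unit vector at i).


S = (2, 3, 11), error at position 3, error magnitude e = 11, c = [9, 12, 5, 10, 6].

Step 1: column multipliers v_i = (∏_{j≠i}(α_i − α_j))^{−1} mod 13.
  i = 1 (α = 10): (10−5)(10−8)(10−4)(10−2) = 5·2·6·8 = 480 ≡ 12, so v_1 = 12^{−1} = 12 (mod 13).
  i = 2 (α = 5): (5−10)(5−8)(5−4)(5−2) = (−5)·(−3)·1·3 = 45 ≡ 6, so v_2 = 6^{−1} = 11 (mod 13).
  i = 3 (α = 8): (8−10)(8−5)(8−4)(8−2) = (−2)·3·4·6 = −144 ≡ 12, so v_3 = 12^{−1} = 12 (mod 13).
  i = 4 (α = 4): (4−10)(4−5)(4−8)(4−2) = (−6)·(−1)·(−4)·2 = −48 ≡ 4, so v_4 = 4^{−1} = 10 (mod 13).
  i = 5 (α = 2): (2−10)(2−5)(2−8)(2−4) = (−8)·(−3)·(−6)·(−2) = 288 ≡ 2, so v_5 = 2^{−1} = 7 (mod 13).
  v = [12, 11, 12, 10, 7].
Step 2: syndromes of r = [9, 12, 3, 10, 6] (all sums mod 13).
  S_0 = Σ v_i r_i = 12·9 + 11·12 + 12·3 + 10·10 + 7·6 = 418 ≡ 2.
  S_1 = Σ v_i α_i r_i = 12·10·9 + 11·5·12 + 12·8·3 + 10·4·10 + 7·2·6 = 2512 ≡ 3.
  α_i^2 mod 13 = [9, 12, 12, 3, 4].
  S_2 = Σ v_i α_i^2 r_i = 12·9·9 + 11·12·12 + 12·12·3 + 10·3·10 + 7·4·6 = 3456 ≡ 11.
  S = (2, 3, 11) ≠ 0, so r is not a codeword (an error is present).
Step 3: locate the error. For a single error e at position i, S_ℓ = v_i·e·α_i^ℓ, so α_err = S_1/S_0.
  S_0^{−1} = 2^{−1} = 7 (mod 13), so α_err = 3·7 = 21 ≡ 8 = α_3. Error position i = 3.
  Consistency check: S_2/S_1 = 11·9 = 99 ≡ 8 = α_err ✓ (single-error assumption holds).
Step 4: error magnitude e = S_0/v_3 = S_0·∏_{j≠3}(α_3 − α_j) = 2·12 = 24 ≡ 11 (mod 13).
Step 5: correct position 3: c_3 = r_3 − e = 3 − 11 ≡ 5 (mod 13). Hence c = [9, 12, 5, 10, 6].
  Check: interpolating c through the α_i gives m(x) = 2 + 2·x (degree < 2) with m(α_i) = c_i for every i, so c is indeed a codeword.


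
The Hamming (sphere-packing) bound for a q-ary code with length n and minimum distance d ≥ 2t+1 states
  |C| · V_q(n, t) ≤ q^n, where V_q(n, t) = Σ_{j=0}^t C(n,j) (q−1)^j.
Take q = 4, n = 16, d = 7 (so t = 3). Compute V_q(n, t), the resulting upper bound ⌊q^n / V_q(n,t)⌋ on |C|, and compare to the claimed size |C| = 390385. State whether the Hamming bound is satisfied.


V_q(n, t) = 16249, q^n = 4294967296, Hamming bound = 264321, |C| = 390385 > bound (violated).

Step 1: Compute V_q(n, t) = Σ_{j=0}^3 C(n, j) (q−1)^j.
  j = 0: C(16,0)·(3)^0 = 1·1 = 1.
  j = 1: C(16,1)·(3)^1 = 16·3 = 48.
  j = 2: C(16,2)·(3)^2 = 120·9 = 1080.
  j = 3: C(16,3)·(3)^3 = 560·27 = 15120.
  V_q(n, t) = 1 + 48 + 1080 + 15120 = 16249.
Step 2: q^n = 4^16 = 4294967296.
Step 3: Hamming bound ⌊q^n / V_q(n,t)⌋ = ⌊4294967296/16249⌋ = 264321.
Step 4: Compare |C| = 390385 to 264321: violated.
The claimed |C| lies above the Hamming bound, so no 4-ary code of length 16 with d ≥ 7 can have 390385 codewords.


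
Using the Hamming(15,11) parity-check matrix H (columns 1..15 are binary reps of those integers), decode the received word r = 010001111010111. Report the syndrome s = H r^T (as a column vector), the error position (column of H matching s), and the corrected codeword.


s = (0, 1, 0, 1)^T, error position = 5, corrected codeword c = 010011111010111

Compute s = H r^T mod 2 one row at a time:
  s_1 = 1 + 1 + 0 + 1 + 0 + 1 + 1 + 1 = 6 ≡ 0 (mod 2).
  s_2 = 0 + 0 + 1 + 1 + 0 + 1 + 1 + 1 = 5 ≡ 1 (mod 2).
  s_3 = 1 + 0 + 1 + 1 + 0 + 1 + 1 + 1 = 6 ≡ 0 (mod 2).
  s_4 = 0 + 0 + 0 + 1 + 1 + 1 + 1 + 1 = 5 ≡ 1 (mod 2).
s = (0, 1, 0, 1)^T — this equals column 5 of H (binary 0101), so error is at position 5.
Correct: flip bit 5 of r = 010001111010111 to get c = 010011111010111.


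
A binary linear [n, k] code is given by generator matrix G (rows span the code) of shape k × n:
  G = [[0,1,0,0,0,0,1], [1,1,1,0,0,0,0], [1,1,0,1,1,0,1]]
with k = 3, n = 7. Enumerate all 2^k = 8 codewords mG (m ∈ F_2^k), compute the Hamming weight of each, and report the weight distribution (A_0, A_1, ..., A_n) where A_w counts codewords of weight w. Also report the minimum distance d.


Weight distribution: A_0 = 1, A_2 = 1, A_3 = 3, A_4 = 2, A_5 = 1. Minimum distance d = 2.

Enumerate all 2^3 = 8 messages m ∈ F_2^3.
For each, compute codeword c = mG in F_2^7, then tally its weight.
  m = 000 → c = 0000000, weight = 0.
  m = 100 → c = 0100001, weight = 2.
  m = 010 → c = 1110000, weight = 3.
  m = 110 → c = 1010001, weight = 3.
  m = 001 → c = 1101101, weight = 5.
  m = 101 → c = 1001100, weight = 3.
  m = 011 → c = 0011101, weight = 4.
  m = 111 → c = 0111100, weight = 4.
Tally weights:
  weight 0: 1 codewords.
  weight 2: 1 codewords.
  weight 3: 3 codewords.
  weight 4: 2 codewords.
  weight 5: 1 codewords.
Minimum distance d = smallest w > 0 with A_w > 0 = 2.
Sanity: Σ A_w = 8 = 2^3 = 8 ✓.


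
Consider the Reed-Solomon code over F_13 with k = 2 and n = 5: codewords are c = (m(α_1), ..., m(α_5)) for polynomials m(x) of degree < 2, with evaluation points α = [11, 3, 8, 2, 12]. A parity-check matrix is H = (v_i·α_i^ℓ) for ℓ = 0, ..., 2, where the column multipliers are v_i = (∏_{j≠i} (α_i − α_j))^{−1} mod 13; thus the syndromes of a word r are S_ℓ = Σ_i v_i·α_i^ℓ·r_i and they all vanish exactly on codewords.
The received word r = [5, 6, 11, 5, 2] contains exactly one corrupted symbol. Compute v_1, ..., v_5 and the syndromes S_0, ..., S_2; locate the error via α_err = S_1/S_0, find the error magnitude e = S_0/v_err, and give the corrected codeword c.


S = (6, 1, 11), error at position 1, error magnitude e = 4, c = [1, 6, 11, 5, 2].

Step 1: column multipliers v_i = (∏_{j≠i}(α_i − α_j))^{−1} mod 13.
  i = 1 (α = 11): (11−3)(11−8)(11−2)(11−12) = 8·3·9·(−1) = −216 ≡ 5, so v_1 = 5^{−1} = 8 (mod 13).
  i = 2 (α = 3): (3−11)(3−8)(3−2)(3−12) = (−8)·(−5)·1·(−9) = −360 ≡ 4, so v_2 = 4^{−1} = 10 (mod 13).
  i = 3 (α = 8): (8−11)(8−3)(8−2)(8−12) = (−3)·5·6·(−4) = 360 ≡ 9, so v_3 = 9^{−1} = 3 (mod 13).
  i = 4 (α = 2): (2−11)(2−3)(2−8)(2−12) = (−9)·(−1)·(−6)·(−10) = 540 ≡ 7, so v_4 = 7^{−1} = 2 (mod 13).
  i = 5 (α = 12): (12−11)(12−3)(12−8)(12−2) = 1·9·4·10 = 360 ≡ 9, so v_5 = 9^{−1} = 3 (mod 13).
  v = [8, 10, 3, 2, 3].
Step 2: syndromes of r = [5, 6, 11, 5, 2] (all sums mod 13).
  S_0 = Σ v_i r_i = 8·5 + 10·6 + 3·11 + 2·5 + 3·2 = 149 ≡ 6.
  S_1 = Σ v_i α_i r_i = 8·11·5 + 10·3·6 + 3·8·11 + 2·2·5 + 3·12·2 = 976 ≡ 1.
  α_i^2 mod 13 = [4, 9, 12, 4, 1].
  S_2 = Σ v_i α_i^2 r_i = 8·4·5 + 10·9·6 + 3·12·11 + 2·4·5 + 3·1·2 = 1142 ≡ 11.
  S = (6, 1, 11) ≠ 0, so r is not a codeword (an error is present).
Step 3: locate the error. For a single error e at position i, S_ℓ = v_i·e·α_i^ℓ, so α_err = S_1/S_0.
  S_0^{−1} = 6^{−1} = 11 (mod 13), so α_err = 1·11 = 11 ≡ 11 = α_1. Error position i = 1.
  Consistency check: S_2/S_1 = 11·1 = 11 ≡ 11 = α_err ✓ (single-error assumption holds).
Step 4: error magnitude e = S_0/v_1 = S_0·∏_{j≠1}(α_1 − α_j) = 6·5 = 30 ≡ 4 (mod 13).
Step 5: correct position 1: c_1 = r_1 − e = 5 − 4 ≡ 1 (mod 13). Hence c = [1, 6, 11, 5, 2].
  Check: interpolating c through the α_i gives m(x) = 3 + 1·x (degree < 2) with m(α_i) = c_i for every i, so c is indeed a codeword.


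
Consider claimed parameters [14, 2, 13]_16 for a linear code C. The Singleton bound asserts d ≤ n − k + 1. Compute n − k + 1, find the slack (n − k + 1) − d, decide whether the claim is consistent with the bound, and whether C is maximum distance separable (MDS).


Singleton RHS = n − k + 1 = 13, slack = 0, bound satisfied, MDS.

Singleton bound: d ≤ n − k + 1.
Here n = 14, k = 2, so n − k + 1 = 13.
Given d = 13, check d ≤ 13: YES.
Slack = (n − k + 1) − d = 0.
The code is MDS (slack = 0).
Description: the claimed parameters are [14, 2, 13]_16; such a code would be MDS (meets Singleton bound).


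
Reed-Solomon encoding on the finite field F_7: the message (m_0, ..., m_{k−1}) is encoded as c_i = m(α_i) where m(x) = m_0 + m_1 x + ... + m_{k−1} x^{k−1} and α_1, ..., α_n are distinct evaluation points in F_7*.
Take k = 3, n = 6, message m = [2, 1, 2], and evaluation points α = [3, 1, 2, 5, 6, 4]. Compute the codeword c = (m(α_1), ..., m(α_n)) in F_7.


c = [2, 5, 5, 1, 3, 3]

Message polynomial: m(x) = 2 + 1·x + 2·x^2 (mod 7).
For each evaluation point α_i, compute m(α_i) mod 7:
  α_1 = 3: Horner steps 2 → 0 → 2, so m(3) = 2.
  α_2 = 1: Horner steps 2 → 3 → 5, so m(1) = 5.
  α_3 = 2: Horner steps 2 → 5 → 5, so m(2) = 5.
  α_4 = 5: Horner steps 2 → 4 → 1, so m(5) = 1.
  α_5 = 6: Horner steps 2 → 6 → 3, so m(6) = 3.
  α_6 = 4: Horner steps 2 → 2 → 3, so m(4) = 3.
Codeword c = [2, 5, 5, 1, 3, 3] ∈ F_7^6.


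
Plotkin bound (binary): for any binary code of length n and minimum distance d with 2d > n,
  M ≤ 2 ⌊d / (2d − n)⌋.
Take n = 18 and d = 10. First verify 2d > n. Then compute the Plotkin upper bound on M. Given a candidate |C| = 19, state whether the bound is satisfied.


Plotkin bound M ≤ 10; given |C| = 19 > bound (violated).

Check applicability: 2d = 20, n = 18.
2d − n = 2 > 0, so Plotkin applies.
Compute d/(2d−n) = 10/2 ≈ 5.0000.
⌊d/(2d−n)⌋ = 5.
Plotkin bound: M ≤ 2·5 = 10.
Given |C| = 19, check: VIOLATED.
This |C| is above the Plotkin bound, so no binary code with n = 18, d = 10 and 19 codewords exists.


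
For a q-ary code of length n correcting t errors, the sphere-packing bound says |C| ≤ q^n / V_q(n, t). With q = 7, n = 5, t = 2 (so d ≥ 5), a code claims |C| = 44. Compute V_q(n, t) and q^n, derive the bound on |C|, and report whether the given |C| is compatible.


V_q(n, t) = 391, q^n = 16807, Hamming bound = 42, |C| = 44 > bound (violated).

Step 1: Compute V_q(n, t) = Σ_{j=0}^2 C(n, j) (q−1)^j.
  j = 0: C(5,0)·(6)^0 = 1·1 = 1.
  j = 1: C(5,1)·(6)^1 = 5·6 = 30.
  j = 2: C(5,2)·(6)^2 = 10·36 = 360.
  V_q(n, t) = 1 + 30 + 360 = 391.
Step 2: q^n = 7^5 = 16807.
Step 3: Hamming bound ⌊q^n / V_q(n,t)⌋ = ⌊16807/391⌋ = 42.
Step 4: Compare |C| = 44 to 42: violated.
The claimed |C| lies above the Hamming bound, so no 7-ary code of length 5 with d ≥ 5 can have 44 codewords.


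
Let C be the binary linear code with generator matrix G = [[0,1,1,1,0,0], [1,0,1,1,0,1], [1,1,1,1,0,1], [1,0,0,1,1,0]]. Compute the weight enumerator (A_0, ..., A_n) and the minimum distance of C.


Weight distribution: A_0 = 1, A_1 = 1, A_2 = 2, A_3 = 6, A_4 = 5, A_5 = 1. Minimum distance d = 1.

Enumerate all 2^4 = 16 messages m ∈ F_2^4.
For each, compute codeword c = mG in F_2^6, then tally its weight.
  m = 0000 → c = 000000, weight = 0.
  m = 1000 → c = 011100, weight = 3.
  m = 0100 → c = 101101, weight = 4.
  m = 1100 → c = 110001, weight = 3.
  m = 0010 → c = 111101, weight = 5.
  m = 1010 → c = 100001, weight = 2.
  m = 0110 → c = 010000, weight = 1.
  m = 1110 → c = 001100, weight = 2.
  m = 0001 → c = 100110, weight = 3.
  m = 1001 → c = 111010, weight = 4.
  m = 0101 → c = 001011, weight = 3.
  m = 1101 → c = 010111, weight = 4.
  m = 0011 → c = 011011, weight = 4.
  m = 1011 → c = 000111, weight = 3.
  m = 0111 → c = 110110, weight = 4.
  m = 1111 → c = 101010, weight = 3.
Tally weights:
  weight 0: 1 codewords.
  weight 1: 1 codewords.
  weight 2: 2 codewords.
  weight 3: 6 codewords.
  weight 4: 5 codewords.
  weight 5: 1 codewords.
Minimum distance d = smallest w > 0 with A_w > 0 = 1.
Sanity: Σ A_w = 16 = 2^4 = 16 ✓.


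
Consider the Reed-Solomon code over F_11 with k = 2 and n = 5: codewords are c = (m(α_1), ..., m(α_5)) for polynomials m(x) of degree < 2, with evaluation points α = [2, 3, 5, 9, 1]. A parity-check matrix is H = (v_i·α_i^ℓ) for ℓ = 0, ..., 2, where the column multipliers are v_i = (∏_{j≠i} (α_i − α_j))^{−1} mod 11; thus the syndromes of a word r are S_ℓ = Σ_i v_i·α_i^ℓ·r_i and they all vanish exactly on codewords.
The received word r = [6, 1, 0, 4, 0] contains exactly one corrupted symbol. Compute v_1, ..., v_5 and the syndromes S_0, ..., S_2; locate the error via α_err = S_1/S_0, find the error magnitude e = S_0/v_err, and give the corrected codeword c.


S = (3, 4, 9), error at position 3, error magnitude e = 9, c = [6, 1, 2, 4, 0].

Step 1: column multipliers v_i = (∏_{j≠i}(α_i − α_j))^{−1} mod 11.
  i = 1 (α = 2): (2−3)(2−5)(2−9)(2−1) = (−1)·(−3)·(−7)·1 = −21 ≡ 1, so v_1 = 1^{−1} = 1 (mod 11).
  i = 2 (α = 3): (3−2)(3−5)(3−9)(3−1) = 1·(−2)·(−6)·2 = 24 ≡ 2, so v_2 = 2^{−1} = 6 (mod 11).
  i = 3 (α = 5): (5−2)(5−3)(5−9)(5−1) = 3·2·(−4)·4 = −96 ≡ 3, so v_3 = 3^{−1} = 4 (mod 11).
  i = 4 (α = 9): (9−2)(9−3)(9−5)(9−1) = 7·6·4·8 = 1344 ≡ 2, so v_4 = 2^{−1} = 6 (mod 11).
  i = 5 (α = 1): (1−2)(1−3)(1−5)(1−9) = (−1)·(−2)·(−4)·(−8) = 64 ≡ 9, so v_5 = 9^{−1} = 5 (mod 11).
  v = [1, 6, 4, 6, 5].
Step 2: syndromes of r = [6, 1, 0, 4, 0] (all sums mod 11).
  S_0 = Σ v_i r_i = 1·6 + 6·1 + 4·0 + 6·4 + 5·0 = 36 ≡ 3.
  S_1 = Σ v_i α_i r_i = 1·2·6 + 6·3·1 + 4·5·0 + 6·9·4 + 5·1·0 = 246 ≡ 4.
  α_i^2 mod 11 = [4, 9, 3, 4, 1].
  S_2 = Σ v_i α_i^2 r_i = 1·4·6 + 6·9·1 + 4·3·0 + 6·4·4 + 5·1·0 = 174 ≡ 9.
  S = (3, 4, 9) ≠ 0, so r is not a codeword (an error is present).
Step 3: locate the error. For a single error e at position i, S_ℓ = v_i·e·α_i^ℓ, so α_err = S_1/S_0.
  S_0^{−1} = 3^{−1} = 4 (mod 11), so α_err = 4·4 = 16 ≡ 5 = α_3. Error position i = 3.
  Consistency check: S_2/S_1 = 9·3 = 27 ≡ 5 = α_err ✓ (single-error assumption holds).
Step 4: error magnitude e = S_0/v_3 = S_0·∏_{j≠3}(α_3 − α_j) = 3·3 = 9 ≡ 9 (mod 11).
Step 5: correct position 3: c_3 = r_3 − e = 0 − 9 ≡ 2 (mod 11). Hence c = [6, 1, 2, 4, 0].
  Check: interpolating c through the α_i gives m(x) = 5 + 6·x (degree < 2) with m(α_i) = c_i for every i, so c is indeed a codeword.
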